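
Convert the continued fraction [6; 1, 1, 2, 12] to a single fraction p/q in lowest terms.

Fold from the inside: start with 12/1.
  2 + 1/12 = 25/12
  1 + 12/25 = 37/25
  1 + 25/37 = 62/37
  6 + 37/62 = 409/62

409/62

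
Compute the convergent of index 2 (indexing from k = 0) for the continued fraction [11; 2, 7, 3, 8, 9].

172/15

Using pₖ = aₖpₖ₋₁ + pₖ₋₂, qₖ = aₖqₖ₋₁ + qₖ₋₂ (with p₋₁=1, p₋₂=0, q₋₁=0, q₋₂=1):
  k=0: a=11, p=11, q=1
  k=1: a=2, p=23, q=2
  k=2: a=7, p=172, q=15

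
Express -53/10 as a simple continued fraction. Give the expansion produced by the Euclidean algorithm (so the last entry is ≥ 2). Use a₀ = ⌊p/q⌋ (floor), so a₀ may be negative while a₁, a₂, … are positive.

-53 = -6*10 + 7
10 = 1*7 + 3
7 = 2*3 + 1
3 = 3*1 + 0  (stop)
So -53/10 = [-6; 1, 2, 3].

[-6; 1, 2, 3]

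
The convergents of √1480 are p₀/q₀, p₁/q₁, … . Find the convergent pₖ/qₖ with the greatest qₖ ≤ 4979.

√1480 = [38; 2, 8, 19, 8, 2, 76, …] (period length 6).
Convergents:
  p_0/q_0 = 38/1
  p_1/q_1 = 77/2
  p_2/q_2 = 654/17
  p_3/q_3 = 12503/325
  p_4/q_4 = 100678/2617
  p_5/q_5 = 213859/5559
q_4 = 2617 ≤ 4979 < 5559 = q_5, so the answer is 100678/2617.

100678/2617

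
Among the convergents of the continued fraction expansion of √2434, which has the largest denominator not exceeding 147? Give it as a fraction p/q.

√2434 = [49; 2, 1, 48, 1, 2, 98, …] (period length 6).
Convergents:
  p_0/q_0 = 49/1
  p_1/q_1 = 99/2
  p_2/q_2 = 148/3
  p_3/q_3 = 7203/146
  p_4/q_4 = 7351/149
q_3 = 146 ≤ 147 < 149 = q_4, so the answer is 7203/146.

7203/146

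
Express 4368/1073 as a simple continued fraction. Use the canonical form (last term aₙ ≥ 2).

[4; 14, 8, 2, 4]

4368 = 4×1073 + 76
1073 = 14×76 + 9
76 = 8×9 + 4
9 = 2×4 + 1
4 = 4×1 + 0  (stop)
So 4368/1073 = [4; 14, 8, 2, 4].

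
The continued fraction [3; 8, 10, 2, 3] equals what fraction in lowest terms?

Using pₖ = aₖpₖ₋₁ + pₖ₋₂ and qₖ = aₖqₖ₋₁ + qₖ₋₂:
  k=0: a=3, p=3, q=1
  k=1: a=8, p=25, q=8
  k=2: a=10, p=253, q=81
  k=3: a=2, p=531, q=170
  k=4: a=3, p=1846, q=591

1846/591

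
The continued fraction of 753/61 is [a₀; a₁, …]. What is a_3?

753 = 12·61 + 21   →  a_0 = 12
61 = 2·21 + 19   →  a_1 = 2
21 = 1·19 + 2   →  a_2 = 1
19 = 9·2 + 1   →  a_3 = 9

9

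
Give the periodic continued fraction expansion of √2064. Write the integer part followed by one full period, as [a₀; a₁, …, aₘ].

a₀ = ⌊√2064⌋ = 45.
With m₀=0, d₀=1 and mₖ₊₁ = dₖaₖ − mₖ, dₖ₊₁ = (n − mₖ₊₁²)/dₖ, aₖ₊₁ = ⌊(a₀+mₖ₊₁)/dₖ₊₁⌋:
  k=1: m=45, d=39, a=2
  k=2: m=33, d=25, a=3
  k=3: m=42, d=12, a=7
  k=4: m=42, d=25, a=3
  k=5: m=33, d=39, a=2
  k=6: m=45, d=1, a=90
d=1 and a=2a₀=90 at k=6, so the next step gives (m, d) = (45, 39) again — its k=1 value — and the period has length 6.

[45; 2, 3, 7, 3, 2, 90]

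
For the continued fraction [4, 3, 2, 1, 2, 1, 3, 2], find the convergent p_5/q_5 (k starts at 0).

159/37

Using pₖ = aₖpₖ₋₁ + pₖ₋₂, qₖ = aₖqₖ₋₁ + qₖ₋₂ (with p₋₁=1, p₋₂=0, q₋₁=0, q₋₂=1):
  k=0: a=4, p=4, q=1
  k=1: a=3, p=13, q=3
  k=2: a=2, p=30, q=7
  k=3: a=1, p=43, q=10
  k=4: a=2, p=116, q=27
  k=5: a=1, p=159, q=37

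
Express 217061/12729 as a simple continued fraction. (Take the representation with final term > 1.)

217061 = 17·12729 + 668
12729 = 19·668 + 37
668 = 18·37 + 2
37 = 18·2 + 1
2 = 2·1 + 0  (stop)
So 217061/12729 = [17; 19, 18, 18, 2].

[17; 19, 18, 18, 2]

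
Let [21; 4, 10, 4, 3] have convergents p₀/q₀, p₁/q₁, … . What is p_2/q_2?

Using pₖ = aₖpₖ₋₁ + pₖ₋₂, qₖ = aₖqₖ₋₁ + qₖ₋₂ (with p₋₁=1, p₋₂=0, q₋₁=0, q₋₂=1):
  k=0: a=21, p=21, q=1
  k=1: a=4, p=85, q=4
  k=2: a=10, p=871, q=41

871/41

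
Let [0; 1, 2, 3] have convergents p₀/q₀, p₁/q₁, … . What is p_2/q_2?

Using pₖ = aₖpₖ₋₁ + pₖ₋₂, qₖ = aₖqₖ₋₁ + qₖ₋₂ (with p₋₁=1, p₋₂=0, q₋₁=0, q₋₂=1):
  k=0: a=0, p=0, q=1
  k=1: a=1, p=1, q=1
  k=2: a=2, p=2, q=3

2/3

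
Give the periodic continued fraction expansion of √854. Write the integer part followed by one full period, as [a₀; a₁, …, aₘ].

[29; 4, 2, 11, 4, 11, 2, 4, 58]

a₀ = ⌊√854⌋ = 29.
With m₀=0, d₀=1 and mₖ₊₁ = dₖaₖ − mₖ, dₖ₊₁ = (n − mₖ₊₁²)/dₖ, aₖ₊₁ = ⌊(a₀+mₖ₊₁)/dₖ₊₁⌋:
  k=1: m=29, d=13, a=4
  k=2: m=23, d=25, a=2
  k=3: m=27, d=5, a=11
  k=4: m=28, d=14, a=4
  k=5: m=28, d=5, a=11
  k=6: m=27, d=25, a=2
  k=7: m=23, d=13, a=4
  k=8: m=29, d=1, a=58
d=1 and a=2a₀=58 at k=8, so the next step gives (m, d) = (29, 13) again — its k=1 value — and the period has length 8.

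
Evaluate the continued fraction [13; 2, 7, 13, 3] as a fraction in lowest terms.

Using pₖ = aₖpₖ₋₁ + pₖ₋₂ and qₖ = aₖqₖ₋₁ + qₖ₋₂:
  k=0: a=13, p=13, q=1
  k=1: a=2, p=27, q=2
  k=2: a=7, p=202, q=15
  k=3: a=13, p=2653, q=197
  k=4: a=3, p=8161, q=606

8161/606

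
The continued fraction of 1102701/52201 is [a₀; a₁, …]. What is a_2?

1102701 = 21·52201 + 6480   →  a_0 = 21
52201 = 8·6480 + 361   →  a_1 = 8
6480 = 17·361 + 343   →  a_2 = 17

17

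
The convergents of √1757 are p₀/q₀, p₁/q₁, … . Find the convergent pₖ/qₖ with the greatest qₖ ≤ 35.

503/12

√1757 = [41; 1, 10, 1, 82, …] (period length 4).
Convergents:
  p_0/q_0 = 41/1
  p_1/q_1 = 42/1
  p_2/q_2 = 461/11
  p_3/q_3 = 503/12
  p_4/q_4 = 41707/995
q_3 = 12 ≤ 35 < 995 = q_4, so the answer is 503/12.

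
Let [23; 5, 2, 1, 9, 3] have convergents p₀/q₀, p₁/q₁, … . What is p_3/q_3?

Using pₖ = aₖpₖ₋₁ + pₖ₋₂, qₖ = aₖqₖ₋₁ + qₖ₋₂ (with p₋₁=1, p₋₂=0, q₋₁=0, q₋₂=1):
  k=0: a=23, p=23, q=1
  k=1: a=5, p=116, q=5
  k=2: a=2, p=255, q=11
  k=3: a=1, p=371, q=16

371/16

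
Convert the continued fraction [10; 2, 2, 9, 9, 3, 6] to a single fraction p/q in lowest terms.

Using pₖ = aₖpₖ₋₁ + pₖ₋₂ and qₖ = aₖqₖ₋₁ + qₖ₋₂:
  k=0: a=10, p=10, q=1
  k=1: a=2, p=21, q=2
  k=2: a=2, p=52, q=5
  k=3: a=9, p=489, q=47
  k=4: a=9, p=4453, q=428
  k=5: a=3, p=13848, q=1331
  k=6: a=6, p=87541, q=8414

87541/8414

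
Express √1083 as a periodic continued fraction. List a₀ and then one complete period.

a₀ = ⌊√1083⌋ = 32.
With m₀=0, d₀=1 and mₖ₊₁ = dₖaₖ − mₖ, dₖ₊₁ = (n − mₖ₊₁²)/dₖ, aₖ₊₁ = ⌊(a₀+mₖ₊₁)/dₖ₊₁⌋:
  k=1: m=32, d=59, a=1
  k=2: m=27, d=6, a=9
  k=3: m=27, d=59, a=1
  k=4: m=32, d=1, a=64
d=1 and a=2a₀=64 at k=4, so the next step gives (m, d) = (32, 59) again — its k=1 value — and the period has length 4.

[32; 1, 9, 1, 64]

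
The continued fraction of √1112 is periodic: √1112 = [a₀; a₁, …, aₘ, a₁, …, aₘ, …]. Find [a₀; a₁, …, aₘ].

[33; 2, 1, 7, 1, 2, 66]

a₀ = ⌊√1112⌋ = 33.
With m₀=0, d₀=1 and mₖ₊₁ = dₖaₖ − mₖ, dₖ₊₁ = (n − mₖ₊₁²)/dₖ, aₖ₊₁ = ⌊(a₀+mₖ₊₁)/dₖ₊₁⌋:
  k=1: m=33, d=23, a=2
  k=2: m=13, d=41, a=1
  k=3: m=28, d=8, a=7
  k=4: m=28, d=41, a=1
  k=5: m=13, d=23, a=2
  k=6: m=33, d=1, a=66
d=1 and a=2a₀=66 at k=6, so the next step gives (m, d) = (33, 23) again — its k=1 value — and the period has length 6.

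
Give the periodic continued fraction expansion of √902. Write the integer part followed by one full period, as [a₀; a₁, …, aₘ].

[30; 30, 60]

a₀ = ⌊√902⌋ = 30.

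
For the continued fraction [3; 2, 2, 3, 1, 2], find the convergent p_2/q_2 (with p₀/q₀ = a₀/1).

17/5

Using pₖ = aₖpₖ₋₁ + pₖ₋₂, qₖ = aₖqₖ₋₁ + qₖ₋₂ (with p₋₁=1, p₋₂=0, q₋₁=0, q₋₂=1):
  k=0: a=3, p=3, q=1
  k=1: a=2, p=7, q=2
  k=2: a=2, p=17, q=5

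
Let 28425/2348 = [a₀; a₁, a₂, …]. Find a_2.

2

28425 = 12·2348 + 249   →  a_0 = 12
2348 = 9·249 + 107   →  a_1 = 9
249 = 2·107 + 35   →  a_2 = 2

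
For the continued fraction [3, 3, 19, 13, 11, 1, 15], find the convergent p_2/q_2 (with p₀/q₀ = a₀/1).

Using pₖ = aₖpₖ₋₁ + pₖ₋₂, qₖ = aₖqₖ₋₁ + qₖ₋₂ (with p₋₁=1, p₋₂=0, q₋₁=0, q₋₂=1):
  k=0: a=3, p=3, q=1
  k=1: a=3, p=10, q=3
  k=2: a=19, p=193, q=58

193/58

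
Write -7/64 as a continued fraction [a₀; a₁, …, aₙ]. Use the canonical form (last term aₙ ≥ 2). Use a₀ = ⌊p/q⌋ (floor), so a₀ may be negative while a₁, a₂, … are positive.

-7 = -1×64 + 57
64 = 1×57 + 7
57 = 8×7 + 1
7 = 7×1 + 0  (stop)
So -7/64 = [-1; 1, 8, 7].

[-1; 1, 8, 7]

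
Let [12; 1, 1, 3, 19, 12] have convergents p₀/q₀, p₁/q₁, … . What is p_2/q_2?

Using pₖ = aₖpₖ₋₁ + pₖ₋₂, qₖ = aₖqₖ₋₁ + qₖ₋₂ (with p₋₁=1, p₋₂=0, q₋₁=0, q₋₂=1):
  k=0: a=12, p=12, q=1
  k=1: a=1, p=13, q=1
  k=2: a=1, p=25, q=2

25/2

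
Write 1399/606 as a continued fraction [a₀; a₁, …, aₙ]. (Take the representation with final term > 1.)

[2; 3, 4, 6, 2, 3]

1399 = 2×606 + 187
606 = 3×187 + 45
187 = 4×45 + 7
45 = 6×7 + 3
7 = 2×3 + 1
3 = 3×1 + 0  (stop)
So 1399/606 = [2; 3, 4, 6, 2, 3].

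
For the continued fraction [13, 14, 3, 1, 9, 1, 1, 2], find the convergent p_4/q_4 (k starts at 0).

7267/556

Using pₖ = aₖpₖ₋₁ + pₖ₋₂, qₖ = aₖqₖ₋₁ + qₖ₋₂ (with p₋₁=1, p₋₂=0, q₋₁=0, q₋₂=1):
  k=0: a=13, p=13, q=1
  k=1: a=14, p=183, q=14
  k=2: a=3, p=562, q=43
  k=3: a=1, p=745, q=57
  k=4: a=9, p=7267, q=556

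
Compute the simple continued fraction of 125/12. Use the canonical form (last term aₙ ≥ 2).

[10; 2, 2, 2]

125 = 10*12 + 5
12 = 2*5 + 2
5 = 2*2 + 1
2 = 2*1 + 0  (stop)
So 125/12 = [10; 2, 2, 2].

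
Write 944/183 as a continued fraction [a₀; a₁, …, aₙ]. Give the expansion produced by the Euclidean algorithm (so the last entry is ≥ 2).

944 = 5·183 + 29
183 = 6·29 + 9
29 = 3·9 + 2
9 = 4·2 + 1
2 = 2·1 + 0  (stop)
So 944/183 = [5; 6, 3, 4, 2].

[5; 6, 3, 4, 2]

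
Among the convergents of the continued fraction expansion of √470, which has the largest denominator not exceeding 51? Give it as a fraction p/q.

√470 = [21; 1, 2, 8, 2, 1, 42, …] (period length 6).
Convergents:
  p_0/q_0 = 21/1
  p_1/q_1 = 22/1
  p_2/q_2 = 65/3
  p_3/q_3 = 542/25
  p_4/q_4 = 1149/53
q_3 = 25 ≤ 51 < 53 = q_4, so the answer is 542/25.

542/25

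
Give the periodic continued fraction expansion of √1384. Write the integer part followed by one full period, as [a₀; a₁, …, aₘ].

[37; 4, 1, 17, 1, 4, 74]

a₀ = ⌊√1384⌋ = 37.
With m₀=0, d₀=1 and mₖ₊₁ = dₖaₖ − mₖ, dₖ₊₁ = (n − mₖ₊₁²)/dₖ, aₖ₊₁ = ⌊(a₀+mₖ₊₁)/dₖ₊₁⌋:
  k=1: m=37, d=15, a=4
  k=2: m=23, d=57, a=1
  k=3: m=34, d=4, a=17
  k=4: m=34, d=57, a=1
  k=5: m=23, d=15, a=4
  k=6: m=37, d=1, a=74
d=1 and a=2a₀=74 at k=6, so the next step gives (m, d) = (37, 15) again — its k=1 value — and the period has length 6.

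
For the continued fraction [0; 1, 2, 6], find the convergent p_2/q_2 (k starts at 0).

2/3

Using pₖ = aₖpₖ₋₁ + pₖ₋₂, qₖ = aₖqₖ₋₁ + qₖ₋₂ (with p₋₁=1, p₋₂=0, q₋₁=0, q₋₂=1):
  k=0: a=0, p=0, q=1
  k=1: a=1, p=1, q=1
  k=2: a=2, p=2, q=3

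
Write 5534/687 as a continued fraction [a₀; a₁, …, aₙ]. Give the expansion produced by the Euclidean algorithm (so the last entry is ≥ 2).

5534 = 8*687 + 38
687 = 18*38 + 3
38 = 12*3 + 2
3 = 1*2 + 1
2 = 2*1 + 0  (stop)
So 5534/687 = [8; 18, 12, 1, 2].

[8; 18, 12, 1, 2]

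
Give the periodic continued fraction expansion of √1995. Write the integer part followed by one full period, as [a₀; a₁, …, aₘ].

a₀ = ⌊√1995⌋ = 44.
With m₀=0, d₀=1 and mₖ₊₁ = dₖaₖ − mₖ, dₖ₊₁ = (n − mₖ₊₁²)/dₖ, aₖ₊₁ = ⌊(a₀+mₖ₊₁)/dₖ₊₁⌋:
  k=1: m=44, d=59, a=1
  k=2: m=15, d=30, a=1
  k=3: m=15, d=59, a=1
  k=4: m=44, d=1, a=88
d=1 and a=2a₀=88 at k=4, so the next step gives (m, d) = (44, 59) again — its k=1 value — and the period has length 4.

[44; 1, 1, 1, 88]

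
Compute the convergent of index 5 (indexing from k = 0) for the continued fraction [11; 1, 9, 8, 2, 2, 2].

5058/425

Using pₖ = aₖpₖ₋₁ + pₖ₋₂, qₖ = aₖqₖ₋₁ + qₖ₋₂ (with p₋₁=1, p₋₂=0, q₋₁=0, q₋₂=1):
  k=0: a=11, p=11, q=1
  k=1: a=1, p=12, q=1
  k=2: a=9, p=119, q=10
  k=3: a=8, p=964, q=81
  k=4: a=2, p=2047, q=172
  k=5: a=2, p=5058, q=425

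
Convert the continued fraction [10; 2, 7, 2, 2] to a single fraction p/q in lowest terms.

Using pₖ = aₖpₖ₋₁ + pₖ₋₂ and qₖ = aₖqₖ₋₁ + qₖ₋₂:
  k=0: a=10, p=10, q=1
  k=1: a=2, p=21, q=2
  k=2: a=7, p=157, q=15
  k=3: a=2, p=335, q=32
  k=4: a=2, p=827, q=79

827/79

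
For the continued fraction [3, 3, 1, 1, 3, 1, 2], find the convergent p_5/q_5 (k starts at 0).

105/32

Using pₖ = aₖpₖ₋₁ + pₖ₋₂, qₖ = aₖqₖ₋₁ + qₖ₋₂ (with p₋₁=1, p₋₂=0, q₋₁=0, q₋₂=1):
  k=0: a=3, p=3, q=1
  k=1: a=3, p=10, q=3
  k=2: a=1, p=13, q=4
  k=3: a=1, p=23, q=7
  k=4: a=3, p=82, q=25
  k=5: a=1, p=105, q=32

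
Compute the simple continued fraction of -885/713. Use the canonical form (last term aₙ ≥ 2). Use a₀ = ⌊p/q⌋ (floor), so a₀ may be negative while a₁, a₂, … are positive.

-885 = -2*713 + 541
713 = 1*541 + 172
541 = 3*172 + 25
172 = 6*25 + 22
25 = 1*22 + 3
22 = 7*3 + 1
3 = 3*1 + 0  (stop)
So -885/713 = [-2; 1, 3, 6, 1, 7, 3].

[-2; 1, 3, 6, 1, 7, 3]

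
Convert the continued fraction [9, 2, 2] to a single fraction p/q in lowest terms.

Using pₖ = aₖpₖ₋₁ + pₖ₋₂ and qₖ = aₖqₖ₋₁ + qₖ₋₂:
  k=0: a=9, p=9, q=1
  k=1: a=2, p=19, q=2
  k=2: a=2, p=47, q=5

47/5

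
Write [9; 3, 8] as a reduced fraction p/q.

233/25

Fold from the inside: start with 8/1.
  3 + 1/8 = 25/8
  9 + 8/25 = 233/25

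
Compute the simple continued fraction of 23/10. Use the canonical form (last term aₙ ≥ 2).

23 = 2·10 + 3
10 = 3·3 + 1
3 = 3·1 + 0  (stop)
So 23/10 = [2; 3, 3].

[2; 3, 3]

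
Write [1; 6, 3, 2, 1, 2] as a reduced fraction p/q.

Using pₖ = aₖpₖ₋₁ + pₖ₋₂ and qₖ = aₖqₖ₋₁ + qₖ₋₂:
  k=0: a=1, p=1, q=1
  k=1: a=6, p=7, q=6
  k=2: a=3, p=22, q=19
  k=3: a=2, p=51, q=44
  k=4: a=1, p=73, q=63
  k=5: a=2, p=197, q=170

197/170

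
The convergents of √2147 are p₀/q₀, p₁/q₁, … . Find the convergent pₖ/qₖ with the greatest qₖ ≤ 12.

√2147 = [46; 2, 1, 45, 1, 2, 92, …] (period length 6).
Convergents:
  p_0/q_0 = 46/1
  p_1/q_1 = 93/2
  p_2/q_2 = 139/3
  p_3/q_3 = 6348/137
q_2 = 3 ≤ 12 < 137 = q_3, so the answer is 139/3.

139/3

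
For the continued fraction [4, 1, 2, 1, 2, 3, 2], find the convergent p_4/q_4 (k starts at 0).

52/11

Using pₖ = aₖpₖ₋₁ + pₖ₋₂, qₖ = aₖqₖ₋₁ + qₖ₋₂ (with p₋₁=1, p₋₂=0, q₋₁=0, q₋₂=1):
  k=0: a=4, p=4, q=1
  k=1: a=1, p=5, q=1
  k=2: a=2, p=14, q=3
  k=3: a=1, p=19, q=4
  k=4: a=2, p=52, q=11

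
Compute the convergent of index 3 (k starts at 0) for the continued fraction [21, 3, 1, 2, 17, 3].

Using pₖ = aₖpₖ₋₁ + pₖ₋₂, qₖ = aₖqₖ₋₁ + qₖ₋₂ (with p₋₁=1, p₋₂=0, q₋₁=0, q₋₂=1):
  k=0: a=21, p=21, q=1
  k=1: a=3, p=64, q=3
  k=2: a=1, p=85, q=4
  k=3: a=2, p=234, q=11

234/11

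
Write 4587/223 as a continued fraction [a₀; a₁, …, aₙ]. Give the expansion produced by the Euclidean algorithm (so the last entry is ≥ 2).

[20; 1, 1, 3, 10, 3]

4587 = 20*223 + 127
223 = 1*127 + 96
127 = 1*96 + 31
96 = 3*31 + 3
31 = 10*3 + 1
3 = 3*1 + 0  (stop)
So 4587/223 = [20; 1, 1, 3, 10, 3].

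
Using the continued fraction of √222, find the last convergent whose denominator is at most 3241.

√222 = [14; 1, 8, 1, 28, …] (period length 4).
Convergents:
  p_0/q_0 = 14/1
  p_1/q_1 = 15/1
  p_2/q_2 = 134/9
  p_3/q_3 = 149/10
  p_4/q_4 = 4306/289
  p_5/q_5 = 4455/299
  p_6/q_6 = 39946/2681
  p_7/q_7 = 44401/2980
  p_8/q_8 = 1283174/86121
q_7 = 2980 ≤ 3241 < 86121 = q_8, so the answer is 44401/2980.

44401/2980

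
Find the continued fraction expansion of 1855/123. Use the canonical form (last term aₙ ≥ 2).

[15; 12, 3, 3]

1855 = 15·123 + 10
123 = 12·10 + 3
10 = 3·3 + 1
3 = 3·1 + 0  (stop)
So 1855/123 = [15; 12, 3, 3].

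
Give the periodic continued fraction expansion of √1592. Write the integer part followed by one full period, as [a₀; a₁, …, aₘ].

[39; 1, 8, 1, 78]

a₀ = ⌊√1592⌋ = 39.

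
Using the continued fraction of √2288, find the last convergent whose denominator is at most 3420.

137233/2869

√2288 = [47; 1, 4, 1, 94, …] (period length 4).
Convergents:
  p_0/q_0 = 47/1
  p_1/q_1 = 48/1
  p_2/q_2 = 239/5
  p_3/q_3 = 287/6
  p_4/q_4 = 27217/569
  p_5/q_5 = 27504/575
  p_6/q_6 = 137233/2869
  p_7/q_7 = 164737/3444
q_6 = 2869 ≤ 3420 < 3444 = q_7, so the answer is 137233/2869.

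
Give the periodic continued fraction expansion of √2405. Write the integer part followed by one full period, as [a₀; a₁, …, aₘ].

a₀ = ⌊√2405⌋ = 49.
With m₀=0, d₀=1 and mₖ₊₁ = dₖaₖ − mₖ, dₖ₊₁ = (n − mₖ₊₁²)/dₖ, aₖ₊₁ = ⌊(a₀+mₖ₊₁)/dₖ₊₁⌋:
  k=1: m=49, d=4, a=24
  k=2: m=47, d=49, a=1
  k=3: m=2, d=49, a=1
  k=4: m=47, d=4, a=24
  k=5: m=49, d=1, a=98
d=1 and a=2a₀=98 at k=5, so the next step gives (m, d) = (49, 4) again — its k=1 value — and the period has length 5.

[49; 24, 1, 1, 24, 98]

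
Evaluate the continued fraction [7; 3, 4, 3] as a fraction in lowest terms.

Fold from the inside: start with 3/1.
  4 + 1/3 = 13/3
  3 + 3/13 = 42/13
  7 + 13/42 = 307/42

307/42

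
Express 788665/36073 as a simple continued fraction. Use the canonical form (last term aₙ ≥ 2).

[21; 1, 6, 3, 3, 13, 18, 2]

788665 = 21·36073 + 31132
36073 = 1·31132 + 4941
31132 = 6·4941 + 1486
4941 = 3·1486 + 483
1486 = 3·483 + 37
483 = 13·37 + 2
37 = 18·2 + 1
2 = 2·1 + 0  (stop)
So 788665/36073 = [21; 1, 6, 3, 3, 13, 18, 2].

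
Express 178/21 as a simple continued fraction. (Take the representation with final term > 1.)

178 = 8×21 + 10
21 = 2×10 + 1
10 = 10×1 + 0  (stop)
So 178/21 = [8; 2, 10].

[8; 2, 10]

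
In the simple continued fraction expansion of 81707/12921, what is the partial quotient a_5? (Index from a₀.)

81707 = 6·12921 + 4181   →  a_0 = 6
12921 = 3·4181 + 378   →  a_1 = 3
4181 = 11·378 + 23   →  a_2 = 11
378 = 16·23 + 10   →  a_3 = 16
23 = 2·10 + 3   →  a_4 = 2
10 = 3·3 + 1   →  a_5 = 3

3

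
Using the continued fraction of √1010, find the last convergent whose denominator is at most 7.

159/5

√1010 = [31; 1, 3, 1, 1, 3, 1, 62, …] (period length 7).
Convergents:
  p_0/q_0 = 31/1
  p_1/q_1 = 32/1
  p_2/q_2 = 127/4
  p_3/q_3 = 159/5
  p_4/q_4 = 286/9
q_3 = 5 ≤ 7 < 9 = q_4, so the answer is 159/5.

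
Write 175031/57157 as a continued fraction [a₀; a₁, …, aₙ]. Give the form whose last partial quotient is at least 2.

175031 = 3×57157 + 3560
57157 = 16×3560 + 197
3560 = 18×197 + 14
197 = 14×14 + 1
14 = 14×1 + 0  (stop)
So 175031/57157 = [3; 16, 18, 14, 14].

[3; 16, 18, 14, 14]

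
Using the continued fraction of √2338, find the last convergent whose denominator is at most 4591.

198827/4112

√2338 = [48; 2, 1, 5, 48, 5, 1, 2, 96, …] (period length 8).
Convergents:
  p_0/q_0 = 48/1
  p_1/q_1 = 97/2
  p_2/q_2 = 145/3
  p_3/q_3 = 822/17
  p_4/q_4 = 39601/819
  p_5/q_5 = 198827/4112
  p_6/q_6 = 238428/4931
q_5 = 4112 ≤ 4591 < 4931 = q_6, so the answer is 198827/4112.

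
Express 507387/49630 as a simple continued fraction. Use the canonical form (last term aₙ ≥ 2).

[10; 4, 2, 10, 10, 17, 3]

507387 = 10*49630 + 11087
49630 = 4*11087 + 5282
11087 = 2*5282 + 523
5282 = 10*523 + 52
523 = 10*52 + 3
52 = 17*3 + 1
3 = 3*1 + 0  (stop)
So 507387/49630 = [10; 4, 2, 10, 10, 17, 3].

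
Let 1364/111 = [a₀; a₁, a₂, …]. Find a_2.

2

1364 = 12·111 + 32   →  a_0 = 12
111 = 3·32 + 15   →  a_1 = 3
32 = 2·15 + 2   →  a_2 = 2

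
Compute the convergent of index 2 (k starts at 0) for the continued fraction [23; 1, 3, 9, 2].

Using pₖ = aₖpₖ₋₁ + pₖ₋₂, qₖ = aₖqₖ₋₁ + qₖ₋₂ (with p₋₁=1, p₋₂=0, q₋₁=0, q₋₂=1):
  k=0: a=23, p=23, q=1
  k=1: a=1, p=24, q=1
  k=2: a=3, p=95, q=4

95/4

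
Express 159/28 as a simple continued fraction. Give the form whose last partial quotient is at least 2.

159 = 5*28 + 19
28 = 1*19 + 9
19 = 2*9 + 1
9 = 9*1 + 0  (stop)
So 159/28 = [5; 1, 2, 9].

[5; 1, 2, 9]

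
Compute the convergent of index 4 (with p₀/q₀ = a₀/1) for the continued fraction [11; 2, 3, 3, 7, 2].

Using pₖ = aₖpₖ₋₁ + pₖ₋₂, qₖ = aₖqₖ₋₁ + qₖ₋₂ (with p₋₁=1, p₋₂=0, q₋₁=0, q₋₂=1):
  k=0: a=11, p=11, q=1
  k=1: a=2, p=23, q=2
  k=2: a=3, p=80, q=7
  k=3: a=3, p=263, q=23
  k=4: a=7, p=1921, q=168

1921/168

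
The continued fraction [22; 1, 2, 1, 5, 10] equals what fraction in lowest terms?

Fold from the inside: start with 10/1.
  5 + 1/10 = 51/10
  1 + 10/51 = 61/51
  2 + 51/61 = 173/61
  1 + 61/173 = 234/173
  22 + 173/234 = 5321/234

5321/234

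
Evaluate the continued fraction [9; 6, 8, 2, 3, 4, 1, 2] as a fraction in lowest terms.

Using pₖ = aₖpₖ₋₁ + pₖ₋₂ and qₖ = aₖqₖ₋₁ + qₖ₋₂:
  k=0: a=9, p=9, q=1
  k=1: a=6, p=55, q=6
  k=2: a=8, p=449, q=49
  k=3: a=2, p=953, q=104
  k=4: a=3, p=3308, q=361
  k=5: a=4, p=14185, q=1548
  k=6: a=1, p=17493, q=1909
  k=7: a=2, p=49171, q=5366

49171/5366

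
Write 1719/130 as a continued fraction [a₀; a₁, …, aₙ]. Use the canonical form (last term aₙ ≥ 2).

[13; 4, 2, 14]

1719 = 13*130 + 29
130 = 4*29 + 14
29 = 2*14 + 1
14 = 14*1 + 0  (stop)
So 1719/130 = [13; 4, 2, 14].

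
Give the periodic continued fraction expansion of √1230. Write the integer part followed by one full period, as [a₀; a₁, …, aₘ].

a₀ = ⌊√1230⌋ = 35.

[35; 14, 70]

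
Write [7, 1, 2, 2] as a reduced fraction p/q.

54/7

Fold from the inside: start with 2/1.
  2 + 1/2 = 5/2
  1 + 2/5 = 7/5
  7 + 5/7 = 54/7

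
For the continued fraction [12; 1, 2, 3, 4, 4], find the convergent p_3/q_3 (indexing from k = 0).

127/10

Using pₖ = aₖpₖ₋₁ + pₖ₋₂, qₖ = aₖqₖ₋₁ + qₖ₋₂ (with p₋₁=1, p₋₂=0, q₋₁=0, q₋₂=1):
  k=0: a=12, p=12, q=1
  k=1: a=1, p=13, q=1
  k=2: a=2, p=38, q=3
  k=3: a=3, p=127, q=10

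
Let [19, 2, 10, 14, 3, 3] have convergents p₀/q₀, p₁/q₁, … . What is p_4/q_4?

Using pₖ = aₖpₖ₋₁ + pₖ₋₂, qₖ = aₖqₖ₋₁ + qₖ₋₂ (with p₋₁=1, p₋₂=0, q₋₁=0, q₋₂=1):
  k=0: a=19, p=19, q=1
  k=1: a=2, p=39, q=2
  k=2: a=10, p=409, q=21
  k=3: a=14, p=5765, q=296
  k=4: a=3, p=17704, q=909

17704/909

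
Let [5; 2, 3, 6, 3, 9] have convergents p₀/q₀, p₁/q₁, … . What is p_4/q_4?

755/139

Using pₖ = aₖpₖ₋₁ + pₖ₋₂, qₖ = aₖqₖ₋₁ + qₖ₋₂ (with p₋₁=1, p₋₂=0, q₋₁=0, q₋₂=1):
  k=0: a=5, p=5, q=1
  k=1: a=2, p=11, q=2
  k=2: a=3, p=38, q=7
  k=3: a=6, p=239, q=44
  k=4: a=3, p=755, q=139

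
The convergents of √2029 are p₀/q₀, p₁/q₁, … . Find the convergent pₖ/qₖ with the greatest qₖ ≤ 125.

√2029 = [45; 22, 1, 1, 22, 90, …] (period length 5).
Convergents:
  p_0/q_0 = 45/1
  p_1/q_1 = 991/22
  p_2/q_2 = 1036/23
  p_3/q_3 = 2027/45
  p_4/q_4 = 45630/1013
q_3 = 45 ≤ 125 < 1013 = q_4, so the answer is 2027/45.

2027/45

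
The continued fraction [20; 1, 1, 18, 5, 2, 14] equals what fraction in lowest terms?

121870/5941

Fold from the inside: start with 14/1.
  2 + 1/14 = 29/14
  5 + 14/29 = 159/29
  18 + 29/159 = 2891/159
  1 + 159/2891 = 3050/2891
  1 + 2891/3050 = 5941/3050
  20 + 3050/5941 = 121870/5941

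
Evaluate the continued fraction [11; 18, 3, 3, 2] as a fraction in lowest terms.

Fold from the inside: start with 2/1.
  3 + 1/2 = 7/2
  3 + 2/7 = 23/7
  18 + 7/23 = 421/23
  11 + 23/421 = 4654/421

4654/421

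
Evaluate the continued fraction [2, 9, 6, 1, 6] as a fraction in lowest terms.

Fold from the inside: start with 6/1.
  1 + 1/6 = 7/6
  6 + 6/7 = 48/7
  9 + 7/48 = 439/48
  2 + 48/439 = 926/439

926/439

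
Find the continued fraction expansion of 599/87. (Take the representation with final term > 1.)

[6; 1, 7, 1, 2, 3]

599 = 6×87 + 77
87 = 1×77 + 10
77 = 7×10 + 7
10 = 1×7 + 3
7 = 2×3 + 1
3 = 3×1 + 0  (stop)
So 599/87 = [6; 1, 7, 1, 2, 3].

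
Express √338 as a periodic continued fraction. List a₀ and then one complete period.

[18; 2, 1, 1, 2, 36]

a₀ = ⌊√338⌋ = 18.
With m₀=0, d₀=1 and mₖ₊₁ = dₖaₖ − mₖ, dₖ₊₁ = (n − mₖ₊₁²)/dₖ, aₖ₊₁ = ⌊(a₀+mₖ₊₁)/dₖ₊₁⌋:
  k=1: m=18, d=14, a=2
  k=2: m=10, d=17, a=1
  k=3: m=7, d=17, a=1
  k=4: m=10, d=14, a=2
  k=5: m=18, d=1, a=36
d=1 and a=2a₀=36 at k=5, so the next step gives (m, d) = (18, 14) again — its k=1 value — and the period has length 5.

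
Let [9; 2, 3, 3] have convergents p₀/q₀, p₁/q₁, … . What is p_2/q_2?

66/7

Using pₖ = aₖpₖ₋₁ + pₖ₋₂, qₖ = aₖqₖ₋₁ + qₖ₋₂ (with p₋₁=1, p₋₂=0, q₋₁=0, q₋₂=1):
  k=0: a=9, p=9, q=1
  k=1: a=2, p=19, q=2
  k=2: a=3, p=66, q=7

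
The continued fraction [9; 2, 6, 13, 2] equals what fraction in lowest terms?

Using pₖ = aₖpₖ₋₁ + pₖ₋₂ and qₖ = aₖqₖ₋₁ + qₖ₋₂:
  k=0: a=9, p=9, q=1
  k=1: a=2, p=19, q=2
  k=2: a=6, p=123, q=13
  k=3: a=13, p=1618, q=171
  k=4: a=2, p=3359, q=355

3359/355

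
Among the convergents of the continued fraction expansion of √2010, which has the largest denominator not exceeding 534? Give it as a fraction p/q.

23896/533

√2010 = [44; 1, 4, 1, 88, …] (period length 4).
Convergents:
  p_0/q_0 = 44/1
  p_1/q_1 = 45/1
  p_2/q_2 = 224/5
  p_3/q_3 = 269/6
  p_4/q_4 = 23896/533
  p_5/q_5 = 24165/539
q_4 = 533 ≤ 534 < 539 = q_5, so the answer is 23896/533.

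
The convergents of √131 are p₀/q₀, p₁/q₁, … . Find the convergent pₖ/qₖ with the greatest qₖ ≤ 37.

103/9

√131 = [11; 2, 4, 11, 4, 2, 22, …] (period length 6).
Convergents:
  p_0/q_0 = 11/1
  p_1/q_1 = 23/2
  p_2/q_2 = 103/9
  p_3/q_3 = 1156/101
q_2 = 9 ≤ 37 < 101 = q_3, so the answer is 103/9.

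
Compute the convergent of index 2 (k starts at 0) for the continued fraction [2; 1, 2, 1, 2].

Using pₖ = aₖpₖ₋₁ + pₖ₋₂, qₖ = aₖqₖ₋₁ + qₖ₋₂ (with p₋₁=1, p₋₂=0, q₋₁=0, q₋₂=1):
  k=0: a=2, p=2, q=1
  k=1: a=1, p=3, q=1
  k=2: a=2, p=8, q=3

8/3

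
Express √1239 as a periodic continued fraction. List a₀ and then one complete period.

[35; 5, 70]

a₀ = ⌊√1239⌋ = 35.
With m₀=0, d₀=1 and mₖ₊₁ = dₖaₖ − mₖ, dₖ₊₁ = (n − mₖ₊₁²)/dₖ, aₖ₊₁ = ⌊(a₀+mₖ₊₁)/dₖ₊₁⌋:
  k=1: m=35, d=14, a=5
  k=2: m=35, d=1, a=70
d=1 and a=2a₀=70 at k=2, so the next step gives (m, d) = (35, 14) again — its k=1 value — and the period has length 2.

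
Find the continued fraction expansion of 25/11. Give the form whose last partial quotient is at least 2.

25 = 2×11 + 3
11 = 3×3 + 2
3 = 1×2 + 1
2 = 2×1 + 0  (stop)
So 25/11 = [2; 3, 1, 2].

[2; 3, 1, 2]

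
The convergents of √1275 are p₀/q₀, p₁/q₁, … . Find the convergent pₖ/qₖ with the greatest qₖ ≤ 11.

√1275 = [35; 1, 2, 2, 2, 2, 2, 1, 70, …] (period length 8).
Convergents:
  p_0/q_0 = 35/1
  p_1/q_1 = 36/1
  p_2/q_2 = 107/3
  p_3/q_3 = 250/7
  p_4/q_4 = 607/17
q_3 = 7 ≤ 11 < 17 = q_4, so the answer is 250/7.

250/7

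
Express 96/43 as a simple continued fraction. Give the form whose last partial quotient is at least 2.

[2; 4, 3, 3]

96 = 2·43 + 10
43 = 4·10 + 3
10 = 3·3 + 1
3 = 3·1 + 0  (stop)
So 96/43 = [2; 4, 3, 3].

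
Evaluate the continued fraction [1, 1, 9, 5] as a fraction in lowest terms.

Fold from the inside: start with 5/1.
  9 + 1/5 = 46/5
  1 + 5/46 = 51/46
  1 + 46/51 = 97/51

97/51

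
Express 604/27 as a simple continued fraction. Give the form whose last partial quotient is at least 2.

604 = 22*27 + 10
27 = 2*10 + 7
10 = 1*7 + 3
7 = 2*3 + 1
3 = 3*1 + 0  (stop)
So 604/27 = [22; 2, 1, 2, 3].

[22; 2, 1, 2, 3]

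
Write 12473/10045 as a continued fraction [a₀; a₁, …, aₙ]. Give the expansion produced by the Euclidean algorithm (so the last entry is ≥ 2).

12473 = 1·10045 + 2428
10045 = 4·2428 + 333
2428 = 7·333 + 97
333 = 3·97 + 42
97 = 2·42 + 13
42 = 3·13 + 3
13 = 4·3 + 1
3 = 3·1 + 0  (stop)
So 12473/10045 = [1; 4, 7, 3, 2, 3, 4, 3].

[1; 4, 7, 3, 2, 3, 4, 3]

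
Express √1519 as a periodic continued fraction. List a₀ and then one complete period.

[38; 1, 37, 1, 76]

a₀ = ⌊√1519⌋ = 38.
With m₀=0, d₀=1 and mₖ₊₁ = dₖaₖ − mₖ, dₖ₊₁ = (n − mₖ₊₁²)/dₖ, aₖ₊₁ = ⌊(a₀+mₖ₊₁)/dₖ₊₁⌋:
  k=1: m=38, d=75, a=1
  k=2: m=37, d=2, a=37
  k=3: m=37, d=75, a=1
  k=4: m=38, d=1, a=76
d=1 and a=2a₀=76 at k=4, so the next step gives (m, d) = (38, 75) again — its k=1 value — and the period has length 4.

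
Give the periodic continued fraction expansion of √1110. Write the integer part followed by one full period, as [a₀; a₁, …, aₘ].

a₀ = ⌊√1110⌋ = 33.
With m₀=0, d₀=1 and mₖ₊₁ = dₖaₖ − mₖ, dₖ₊₁ = (n − mₖ₊₁²)/dₖ, aₖ₊₁ = ⌊(a₀+mₖ₊₁)/dₖ₊₁⌋:
  k=1: m=33, d=21, a=3
  k=2: m=30, d=10, a=6
  k=3: m=30, d=21, a=3
  k=4: m=33, d=1, a=66
d=1 and a=2a₀=66 at k=4, so the next step gives (m, d) = (33, 21) again — its k=1 value — and the period has length 4.

[33; 3, 6, 3, 66]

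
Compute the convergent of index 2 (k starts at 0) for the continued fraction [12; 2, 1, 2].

37/3

Using pₖ = aₖpₖ₋₁ + pₖ₋₂, qₖ = aₖqₖ₋₁ + qₖ₋₂ (with p₋₁=1, p₋₂=0, q₋₁=0, q₋₂=1):
  k=0: a=12, p=12, q=1
  k=1: a=2, p=25, q=2
  k=2: a=1, p=37, q=3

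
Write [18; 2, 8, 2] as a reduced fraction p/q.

665/36

Fold from the inside: start with 2/1.
  8 + 1/2 = 17/2
  2 + 2/17 = 36/17
  18 + 17/36 = 665/36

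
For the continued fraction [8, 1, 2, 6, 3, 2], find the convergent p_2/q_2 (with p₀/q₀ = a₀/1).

Using pₖ = aₖpₖ₋₁ + pₖ₋₂, qₖ = aₖqₖ₋₁ + qₖ₋₂ (with p₋₁=1, p₋₂=0, q₋₁=0, q₋₂=1):
  k=0: a=8, p=8, q=1
  k=1: a=1, p=9, q=1
  k=2: a=2, p=26, q=3

26/3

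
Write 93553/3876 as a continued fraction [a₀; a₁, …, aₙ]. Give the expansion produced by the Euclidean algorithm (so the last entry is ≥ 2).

[24; 7, 3, 17, 3, 3]

93553 = 24*3876 + 529
3876 = 7*529 + 173
529 = 3*173 + 10
173 = 17*10 + 3
10 = 3*3 + 1
3 = 3*1 + 0  (stop)
So 93553/3876 = [24; 7, 3, 17, 3, 3].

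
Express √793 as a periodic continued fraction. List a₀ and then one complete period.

a₀ = ⌊√793⌋ = 28.
With m₀=0, d₀=1 and mₖ₊₁ = dₖaₖ − mₖ, dₖ₊₁ = (n − mₖ₊₁²)/dₖ, aₖ₊₁ = ⌊(a₀+mₖ₊₁)/dₖ₊₁⌋:
  k=1: m=28, d=9, a=6
  k=2: m=26, d=13, a=4
  k=3: m=26, d=9, a=6
  k=4: m=28, d=1, a=56
d=1 and a=2a₀=56 at k=4, so the next step gives (m, d) = (28, 9) again — its k=1 value — and the period has length 4.

[28; 6, 4, 6, 56]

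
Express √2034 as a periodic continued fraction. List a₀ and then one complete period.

[45; 10, 90]

a₀ = ⌊√2034⌋ = 45.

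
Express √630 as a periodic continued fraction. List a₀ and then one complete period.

a₀ = ⌊√630⌋ = 25.
With m₀=0, d₀=1 and mₖ₊₁ = dₖaₖ − mₖ, dₖ₊₁ = (n − mₖ₊₁²)/dₖ, aₖ₊₁ = ⌊(a₀+mₖ₊₁)/dₖ₊₁⌋:
  k=1: m=25, d=5, a=10
  k=2: m=25, d=1, a=50
d=1 and a=2a₀=50 at k=2, so the next step gives (m, d) = (25, 5) again — its k=1 value — and the period has length 2.

[25; 10, 50]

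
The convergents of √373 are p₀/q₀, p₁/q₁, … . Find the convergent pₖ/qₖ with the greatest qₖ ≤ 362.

√373 = [19; 3, 5, 5, 3, 38, …] (period length 5).
Convergents:
  p_0/q_0 = 19/1
  p_1/q_1 = 58/3
  p_2/q_2 = 309/16
  p_3/q_3 = 1603/83
  p_4/q_4 = 5118/265
  p_5/q_5 = 196087/10153
q_4 = 265 ≤ 362 < 10153 = q_5, so the answer is 5118/265.

5118/265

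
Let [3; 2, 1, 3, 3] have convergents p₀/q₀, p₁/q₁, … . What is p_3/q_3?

Using pₖ = aₖpₖ₋₁ + pₖ₋₂, qₖ = aₖqₖ₋₁ + qₖ₋₂ (with p₋₁=1, p₋₂=0, q₋₁=0, q₋₂=1):
  k=0: a=3, p=3, q=1
  k=1: a=2, p=7, q=2
  k=2: a=1, p=10, q=3
  k=3: a=3, p=37, q=11

37/11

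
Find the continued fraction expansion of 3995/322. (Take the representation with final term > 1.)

[12; 2, 2, 5, 2, 5]

3995 = 12×322 + 131
322 = 2×131 + 60
131 = 2×60 + 11
60 = 5×11 + 5
11 = 2×5 + 1
5 = 5×1 + 0  (stop)
So 3995/322 = [12; 2, 2, 5, 2, 5].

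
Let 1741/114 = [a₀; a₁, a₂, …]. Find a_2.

1741 = 15·114 + 31   →  a_0 = 15
114 = 3·31 + 21   →  a_1 = 3
31 = 1·21 + 10   →  a_2 = 1

1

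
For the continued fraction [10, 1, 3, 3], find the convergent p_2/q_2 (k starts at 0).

Using pₖ = aₖpₖ₋₁ + pₖ₋₂, qₖ = aₖqₖ₋₁ + qₖ₋₂ (with p₋₁=1, p₋₂=0, q₋₁=0, q₋₂=1):
  k=0: a=10, p=10, q=1
  k=1: a=1, p=11, q=1
  k=2: a=3, p=43, q=4

43/4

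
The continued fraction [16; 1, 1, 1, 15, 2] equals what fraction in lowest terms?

1616/97

Using pₖ = aₖpₖ₋₁ + pₖ₋₂ and qₖ = aₖqₖ₋₁ + qₖ₋₂:
  k=0: a=16, p=16, q=1
  k=1: a=1, p=17, q=1
  k=2: a=1, p=33, q=2
  k=3: a=1, p=50, q=3
  k=4: a=15, p=783, q=47
  k=5: a=2, p=1616, q=97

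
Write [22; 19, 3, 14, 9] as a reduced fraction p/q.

166204/7537

Fold from the inside: start with 9/1.
  14 + 1/9 = 127/9
  3 + 9/127 = 390/127
  19 + 127/390 = 7537/390
  22 + 390/7537 = 166204/7537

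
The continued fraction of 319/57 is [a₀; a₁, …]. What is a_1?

319 = 5·57 + 34   →  a_0 = 5
57 = 1·34 + 23   →  a_1 = 1

1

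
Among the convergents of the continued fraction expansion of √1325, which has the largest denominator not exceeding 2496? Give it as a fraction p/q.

√1325 = [36; 2, 2, 72, …] (period length 3).
Convergents:
  p_0/q_0 = 36/1
  p_1/q_1 = 73/2
  p_2/q_2 = 182/5
  p_3/q_3 = 13177/362
  p_4/q_4 = 26536/729
  p_5/q_5 = 66249/1820
  p_6/q_6 = 4796464/131769
q_5 = 1820 ≤ 2496 < 131769 = q_6, so the answer is 66249/1820.

66249/1820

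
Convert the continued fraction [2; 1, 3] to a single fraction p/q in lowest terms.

11/4

Fold from the inside: start with 3/1.
  1 + 1/3 = 4/3
  2 + 3/4 = 11/4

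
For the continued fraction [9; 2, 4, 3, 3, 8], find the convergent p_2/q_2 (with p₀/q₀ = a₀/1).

Using pₖ = aₖpₖ₋₁ + pₖ₋₂, qₖ = aₖqₖ₋₁ + qₖ₋₂ (with p₋₁=1, p₋₂=0, q₋₁=0, q₋₂=1):
  k=0: a=9, p=9, q=1
  k=1: a=2, p=19, q=2
  k=2: a=4, p=85, q=9

85/9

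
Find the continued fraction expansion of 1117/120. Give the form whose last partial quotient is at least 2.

1117 = 9*120 + 37
120 = 3*37 + 9
37 = 4*9 + 1
9 = 9*1 + 0  (stop)
So 1117/120 = [9; 3, 4, 9].

[9; 3, 4, 9]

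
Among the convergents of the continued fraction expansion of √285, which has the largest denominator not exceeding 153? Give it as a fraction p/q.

√285 = [16; 1, 7, 2, 7, 1, 32, …] (period length 6).
Convergents:
  p_0/q_0 = 16/1
  p_1/q_1 = 17/1
  p_2/q_2 = 135/8
  p_3/q_3 = 287/17
  p_4/q_4 = 2144/127
  p_5/q_5 = 2431/144
  p_6/q_6 = 79936/4735
q_5 = 144 ≤ 153 < 4735 = q_6, so the answer is 2431/144.

2431/144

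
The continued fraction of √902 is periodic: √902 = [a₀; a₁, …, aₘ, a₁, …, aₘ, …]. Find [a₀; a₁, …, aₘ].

[30; 30, 60]

a₀ = ⌊√902⌋ = 30.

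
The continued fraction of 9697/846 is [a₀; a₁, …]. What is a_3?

9

9697 = 11·846 + 391   →  a_0 = 11
846 = 2·391 + 64   →  a_1 = 2
391 = 6·64 + 7   →  a_2 = 6
64 = 9·7 + 1   →  a_3 = 9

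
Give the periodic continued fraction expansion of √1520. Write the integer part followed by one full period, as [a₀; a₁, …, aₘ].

a₀ = ⌊√1520⌋ = 38.
With m₀=0, d₀=1 and mₖ₊₁ = dₖaₖ − mₖ, dₖ₊₁ = (n − mₖ₊₁²)/dₖ, aₖ₊₁ = ⌊(a₀+mₖ₊₁)/dₖ₊₁⌋:
  k=1: m=38, d=76, a=1
  k=2: m=38, d=1, a=76
d=1 and a=2a₀=76 at k=2, so the next step gives (m, d) = (38, 76) again — its k=1 value — and the period has length 2.

[38; 1, 76]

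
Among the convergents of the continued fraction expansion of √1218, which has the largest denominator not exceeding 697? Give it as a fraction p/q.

√1218 = [34; 1, 8, 1, 68, …] (period length 4).
Convergents:
  p_0/q_0 = 34/1
  p_1/q_1 = 35/1
  p_2/q_2 = 314/9
  p_3/q_3 = 349/10
  p_4/q_4 = 24046/689
  p_5/q_5 = 24395/699
q_4 = 689 ≤ 697 < 699 = q_5, so the answer is 24046/689.

24046/689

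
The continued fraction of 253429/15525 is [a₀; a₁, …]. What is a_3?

253429 = 16·15525 + 5029   →  a_0 = 16
15525 = 3·5029 + 438   →  a_1 = 3
5029 = 11·438 + 211   →  a_2 = 11
438 = 2·211 + 16   →  a_3 = 2

2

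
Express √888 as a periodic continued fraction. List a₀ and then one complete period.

a₀ = ⌊√888⌋ = 29.

[29; 1, 3, 1, 58]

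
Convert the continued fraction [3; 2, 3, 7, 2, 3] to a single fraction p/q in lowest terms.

Using pₖ = aₖpₖ₋₁ + pₖ₋₂ and qₖ = aₖqₖ₋₁ + qₖ₋₂:
  k=0: a=3, p=3, q=1
  k=1: a=2, p=7, q=2
  k=2: a=3, p=24, q=7
  k=3: a=7, p=175, q=51
  k=4: a=2, p=374, q=109
  k=5: a=3, p=1297, q=378

1297/378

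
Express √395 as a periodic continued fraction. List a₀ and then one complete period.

a₀ = ⌊√395⌋ = 19.
With m₀=0, d₀=1 and mₖ₊₁ = dₖaₖ − mₖ, dₖ₊₁ = (n − mₖ₊₁²)/dₖ, aₖ₊₁ = ⌊(a₀+mₖ₊₁)/dₖ₊₁⌋:
  k=1: m=19, d=34, a=1
  k=2: m=15, d=5, a=6
  k=3: m=15, d=34, a=1
  k=4: m=19, d=1, a=38
d=1 and a=2a₀=38 at k=4, so the next step gives (m, d) = (19, 34) again — its k=1 value — and the period has length 4.

[19; 1, 6, 1, 38]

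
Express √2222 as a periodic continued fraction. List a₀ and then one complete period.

a₀ = ⌊√2222⌋ = 47.
With m₀=0, d₀=1 and mₖ₊₁ = dₖaₖ − mₖ, dₖ₊₁ = (n − mₖ₊₁²)/dₖ, aₖ₊₁ = ⌊(a₀+mₖ₊₁)/dₖ₊₁⌋:
  k=1: m=47, d=13, a=7
  k=2: m=44, d=22, a=4
  k=3: m=44, d=13, a=7
  k=4: m=47, d=1, a=94
d=1 and a=2a₀=94 at k=4, so the next step gives (m, d) = (47, 13) again — its k=1 value — and the period has length 4.

[47; 7, 4, 7, 94]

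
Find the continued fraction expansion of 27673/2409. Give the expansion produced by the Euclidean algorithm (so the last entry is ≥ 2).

27673 = 11×2409 + 1174
2409 = 2×1174 + 61
1174 = 19×61 + 15
61 = 4×15 + 1
15 = 15×1 + 0  (stop)
So 27673/2409 = [11; 2, 19, 4, 15].

[11; 2, 19, 4, 15]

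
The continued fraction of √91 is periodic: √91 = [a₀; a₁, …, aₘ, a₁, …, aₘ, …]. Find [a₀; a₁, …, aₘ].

a₀ = ⌊√91⌋ = 9.
With m₀=0, d₀=1 and mₖ₊₁ = dₖaₖ − mₖ, dₖ₊₁ = (n − mₖ₊₁²)/dₖ, aₖ₊₁ = ⌊(a₀+mₖ₊₁)/dₖ₊₁⌋:
  k=1: m=9, d=10, a=1
  k=2: m=1, d=9, a=1
  k=3: m=8, d=3, a=5
  k=4: m=7, d=14, a=1
  k=5: m=7, d=3, a=5
  k=6: m=8, d=9, a=1
  k=7: m=1, d=10, a=1
  k=8: m=9, d=1, a=18
d=1 and a=2a₀=18 at k=8, so the next step gives (m, d) = (9, 10) again — its k=1 value — and the period has length 8.

[9; 1, 1, 5, 1, 5, 1, 1, 18]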